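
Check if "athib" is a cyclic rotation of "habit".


Word: "habit", Candidate: "athib"
Method: check if candidate is substring of word+word
"habithabit" contains "athib"? No
Is rotation = No


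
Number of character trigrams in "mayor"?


Word: "mayor" (length 5)
Number of 3-grams = length - 3 + 1 = 5 - 3 + 1
= 3


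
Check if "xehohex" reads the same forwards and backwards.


Word: "xehohex"
Reversed: "xehohex"
Forward == Backward? xehohex == xehohex
Palindrome = Yes


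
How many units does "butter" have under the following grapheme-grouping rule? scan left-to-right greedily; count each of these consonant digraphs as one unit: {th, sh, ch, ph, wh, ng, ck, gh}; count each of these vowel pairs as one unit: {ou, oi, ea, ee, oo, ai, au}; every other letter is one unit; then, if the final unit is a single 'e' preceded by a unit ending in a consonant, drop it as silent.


Word: "butter" (6 letters)
Left-to-right scan:
  1. 'b' (letter)
  2. 'u' (letter)
  3. 't' (letter)
  4. 't' (letter)
  5. 'e' (letter)
  6. 'r' (letter)
Units from scan: 6
Sound units = 6 units


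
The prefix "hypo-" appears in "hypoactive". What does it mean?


Prefix: hypo-
As in: hypoactive -> hypo- + active
Meaning = under / below normal


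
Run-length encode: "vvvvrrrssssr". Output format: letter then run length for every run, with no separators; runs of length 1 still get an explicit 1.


String: "vvvvrrrssssr"
Scanning for consecutive runs:
  'v' x 4
  'r' x 3
  's' x 4
  'r' x 1
RLE = "v4r3s4r1"


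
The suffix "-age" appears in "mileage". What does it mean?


Suffix: -age
Example: mileage (mile + -age)
Meaning = result / collection


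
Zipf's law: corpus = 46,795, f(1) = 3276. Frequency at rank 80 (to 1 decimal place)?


Zipf's law: f(r) = f(1) / r
f(1) = 3276
f(80) = 3276 / 80
= 41.0 occurrences


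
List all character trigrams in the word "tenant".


Word: "tenant" (length 6)
Number of trigrams = 6 - 3 + 1 = 4
  Position 0: "ten"
  Position 1: "ena"
  Position 2: "nan"
  Position 3: "ant"
Trigrams = "ten", "ena", "nan", "ant"


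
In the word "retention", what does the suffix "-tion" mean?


Suffix: -tion
As in: retention -> retain + -tion, with a spelling change
Meaning = act or process


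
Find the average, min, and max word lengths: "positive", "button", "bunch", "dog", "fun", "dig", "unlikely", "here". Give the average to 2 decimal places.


Lengths: "positive"=8, "button"=6, "bunch"=5, "dog"=3, "fun"=3, "dig"=3, "unlikely"=8, "here"=4
Sum = 40, Count = 8
Average = 40/8 = 5.00
= avg=5.00, min=3, max=8


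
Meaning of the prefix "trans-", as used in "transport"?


Prefix: trans-
Example: transport = trans- + port
Meaning = across


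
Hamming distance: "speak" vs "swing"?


Comparing character by character (same length = 5):
  Pos 0: 's' vs 's' =
  Pos 1: 'p' vs 'w' !=
  Pos 2: 'e' vs 'i' !=
  Pos 3: 'a' vs 'n' !=
  Pos 4: 'k' vs 'g' !=
Hamming distance = 4


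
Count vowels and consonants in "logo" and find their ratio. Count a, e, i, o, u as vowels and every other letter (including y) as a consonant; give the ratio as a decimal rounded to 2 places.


Word: "logo"
Vowels (a,e,i,o,u): 2
Consonants: 2
Ratio = 2/2
= 1.00


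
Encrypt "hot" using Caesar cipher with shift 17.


Word: "hot"
Shift: 17
Each letter → (letter + shift) mod 26:
  'h' (7) + 17 = 24 → 'y'
  'o' (14) + 17 = 5 → 'f'
  't' (19) + 17 = 10 → 'k'
Result = "yfk"


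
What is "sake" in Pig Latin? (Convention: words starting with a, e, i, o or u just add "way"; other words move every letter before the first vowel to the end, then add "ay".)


Word: "sake"
Starts with consonant(s) → move to end, add 'ay'
Consonant cluster: "s"
Pig Latin = "akesay"


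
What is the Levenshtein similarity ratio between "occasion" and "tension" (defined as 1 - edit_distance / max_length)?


Word 1: "occasion" (length 8)
Word 2: "tension" (length 7)
One optimal edit sequence:
  1. delete 'o'  (+1)
  2. substitute 'c' -> 't'  (+1)
  3. substitute 'c' -> 'e'  (+1)
  4. substitute 'a' -> 'n'  (+1)
  5. keep 's'
  6. keep 'i'
  7. keep 'o'
  8. keep 'n'
Edit distance = 4
Max length = max(8, 7) = 8
Similarity = 1 - 4/8
= 0.5000


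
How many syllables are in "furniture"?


Word: "furniture"
Syllable breakdown: fur · ni · ture
Counting: 3 parts
= 3 syllables


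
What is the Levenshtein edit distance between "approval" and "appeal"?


Word 1: "approval" (length 8)
Word 2: "appeal" (length 6)
One optimal edit sequence (insert/delete/substitute each cost 1):
  1. keep 'a'
  2. keep 'p'
  3. keep 'p'
  4. delete 'r'  (+1)
  5. delete 'o'  (+1)
  6. substitute 'v' -> 'e'  (+1)
  7. keep 'a'
  8. keep 'l'
Total edit operations: 3
Edit distance = 3


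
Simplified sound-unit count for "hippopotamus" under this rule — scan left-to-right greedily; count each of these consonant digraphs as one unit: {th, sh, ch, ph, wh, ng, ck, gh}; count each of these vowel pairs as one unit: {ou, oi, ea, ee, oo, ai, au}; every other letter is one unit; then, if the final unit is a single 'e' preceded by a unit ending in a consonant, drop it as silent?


Word: "hippopotamus" (12 letters)
Left-to-right scan:
  1. 'h' (letter)
  2. 'i' (letter)
  3. 'p' (letter)
  4. 'p' (letter)
  5. 'o' (letter)
  6. 'p' (letter)
  7. 'o' (letter)
  8. 't' (letter)
  9. 'a' (letter)
  10. 'm' (letter)
  11. 'u' (letter)
  12. 's' (letter)
Units from scan: 12
Sound units = 12 units


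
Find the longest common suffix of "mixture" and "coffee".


Word 1: "mixture"
Word 2: "coffee"
Comparing from end:
  Pos -1: 'e' == 'e'
  Pos -2: 'r' != 'e' (stop)
LCS = "e" (length 1)


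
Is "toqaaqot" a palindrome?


Word: "toqaaqot"
Reversed: "toqaaqot"
Forward == Backward? toqaaqot == toqaaqot
Palindrome = Yes


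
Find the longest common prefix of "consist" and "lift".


Word 1: "consist"
Word 2: "lift"
Comparing from start:
  Pos 0: 'c' != 'l' (stop)
LCP = "" (length 0)


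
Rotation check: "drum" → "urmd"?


Word: "drum", Candidate: "urmd"
Method: check if candidate is substring of word+word
"drumdrum" contains "urmd"? No
Is rotation = No


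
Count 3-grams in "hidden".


Word: "hidden" (length 6)
Number of 3-grams = length - 3 + 1 = 6 - 3 + 1
= 4


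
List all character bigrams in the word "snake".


Word: "snake" (length 5)
Number of bigrams = 5 - 2 + 1 = 4
  Position 0: "sn"
  Position 1: "na"
  Position 2: "ak"
  Position 3: "ke"
Bigrams = "sn", "na", "ak", "ke"


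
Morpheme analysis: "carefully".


Word: "carefully"
Morphemes: care / -ful / -ly
Each morpheme carries meaning
= 3 morphemes


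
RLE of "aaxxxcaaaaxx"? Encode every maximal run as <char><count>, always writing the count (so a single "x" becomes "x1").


String: "aaxxxcaaaaxx"
Scanning for consecutive runs:
  'a' x 2
  'x' x 3
  'c' x 1
  'a' x 4
  'x' x 2
RLE = "a2x3c1a4x2"


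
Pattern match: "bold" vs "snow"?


Pattern of "bold": [0, 1, 2, 3]
Pattern of "snow": [0, 1, 2, 3]
Patterns match
Same pattern = Yes


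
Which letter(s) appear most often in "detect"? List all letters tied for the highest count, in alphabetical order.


Word: "detect"
Letter counts:
  'c': 1
  'd': 1
  'e': 2
  't': 2
Maximum count = 2
Most frequent = 'e', 't' (2 times each)


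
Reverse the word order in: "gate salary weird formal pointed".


Original: "gate salary weird formal pointed"
Words (1..n): gate | salary | weird | formal | pointed
Reversed (n..1): pointed | formal | weird | salary | gate
Result = "pointed formal weird salary gate"


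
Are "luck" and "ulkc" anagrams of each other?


Word 1: "luck" → sorted: cklu
Word 2: "ulkc" → sorted: cklu
Same letters? cklu == cklu
Anagram = Yes


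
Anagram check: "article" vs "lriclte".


Word 1: "article" → sorted: aceilrt
Word 2: "lriclte" → sorted: ceillrt
Same letters? aceilrt != ceillrt
Anagram = No


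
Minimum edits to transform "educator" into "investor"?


Word 1: "educator" (length 8)
Word 2: "investor" (length 8)
One optimal edit sequence (insert/delete/substitute each cost 1):
  1. substitute 'e' -> 'i'  (+1)
  2. substitute 'd' -> 'n'  (+1)
  3. substitute 'u' -> 'v'  (+1)
  4. substitute 'c' -> 'e'  (+1)
  5. substitute 'a' -> 's'  (+1)
  6. keep 't'
  7. keep 'o'
  8. keep 'r'
Total edit operations: 5
Edit distance = 5


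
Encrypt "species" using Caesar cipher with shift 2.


Word: "species"
Shift: 2
Each letter → (letter + shift) mod 26:
  's' (18) + 2 = 20 → 'u'
  'p' (15) + 2 = 17 → 'r'
  'e' (4) + 2 = 6 → 'g'
  'c' (2) + 2 = 4 → 'e'
  'i' (8) + 2 = 10 → 'k'
  'e' (4) + 2 = 6 → 'g'
  's' (18) + 2 = 20 → 'u'
Result = "urgekgu"


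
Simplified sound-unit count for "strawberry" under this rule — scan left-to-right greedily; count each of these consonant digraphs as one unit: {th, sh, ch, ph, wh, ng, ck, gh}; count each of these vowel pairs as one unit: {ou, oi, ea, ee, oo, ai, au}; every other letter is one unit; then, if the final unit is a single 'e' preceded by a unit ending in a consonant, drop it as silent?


Word: "strawberry" (10 letters)
Left-to-right scan:
  [1] 's' (letter)
  [2] 't' (letter)
  [3] 'r' (letter)
  [4] 'a' (letter)
  [5] 'w' (letter)
  [6] 'b' (letter)
  [7] 'e' (letter)
  [8] 'r' (letter)
  [9] 'r' (letter)
  [10] 'y' (letter)
Units from scan: 10
Sound units = 10 units


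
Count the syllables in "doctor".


Word: "doctor"
Syllable breakdown: doc · tor
Counting: 2 parts
= 2 syllables


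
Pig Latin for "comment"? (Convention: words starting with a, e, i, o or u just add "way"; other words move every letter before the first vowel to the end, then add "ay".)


Word: "comment"
Starts with consonant(s) → move to end, add 'ay'
Consonant cluster: "c"
Pig Latin = "ommentcay"


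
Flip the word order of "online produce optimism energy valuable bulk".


Original: "online produce optimism energy valuable bulk"
Words (1..n): online | produce | optimism | energy | valuable | bulk
Reversed (n..1): bulk | valuable | energy | optimism | produce | online
Result = "bulk valuable energy optimism produce online"


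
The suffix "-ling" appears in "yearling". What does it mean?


Suffix: -ling
Example: yearling (year + -ling)
Meaning = small / young


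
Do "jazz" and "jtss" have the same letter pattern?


Pattern of "jazz": [0, 1, 2, 2]
Pattern of "jtss": [0, 1, 2, 2]
Patterns match
Same pattern = Yes


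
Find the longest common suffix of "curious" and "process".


Word 1: "curious"
Word 2: "process"
Comparing from end:
  Pos -1: 's' == 's'
  Pos -2: 'u' != 's' (stop)
LCS = "s" (length 1)


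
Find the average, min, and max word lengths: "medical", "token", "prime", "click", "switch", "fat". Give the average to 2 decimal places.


Lengths: "medical"=7, "token"=5, "prime"=5, "click"=5, "switch"=6, "fat"=3
Sum = 31, Count = 6
Average = 31/6 = 5.17
= avg=5.17, min=3, max=7


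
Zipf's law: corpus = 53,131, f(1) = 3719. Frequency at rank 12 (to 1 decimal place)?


Zipf's law: f(r) = f(1) / r
f(1) = 3719
f(12) = 3719 / 12
= 309.9 occurrences


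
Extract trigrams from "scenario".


Word: "scenario" (length 8)
Number of trigrams = 8 - 3 + 1 = 6
  Position 0: "sce"
  Position 1: "cen"
  Position 2: "ena"
  Position 3: "nar"
  Position 4: "ari"
  Position 5: "rio"
Trigrams = "sce", "cen", "ena", "nar", "ari", "rio"


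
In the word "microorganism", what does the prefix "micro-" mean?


Prefix: micro-
Example: microorganism = micro- + organism
Meaning = small


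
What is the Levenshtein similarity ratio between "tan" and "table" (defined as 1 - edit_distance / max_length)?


Word 1: "tan" (length 3)
Word 2: "table" (length 5)
One optimal edit sequence:
  1. keep 't'
  2. keep 'a'
  3. insert 'b'  (+1)
  4. insert 'l'  (+1)
  5. substitute 'n' -> 'e'  (+1)
Edit distance = 3
Max length = max(3, 5) = 5
Similarity = 1 - 3/5
= 0.4000


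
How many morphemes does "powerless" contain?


Word: "powerless"
Morphemes: power / -less
Each morpheme carries meaning
= 2 morphemes


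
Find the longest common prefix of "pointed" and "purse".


Word 1: "pointed"
Word 2: "purse"
Comparing from start:
  Pos 0: 'p' == 'p'
  Pos 1: 'o' != 'u' (stop)
LCP = "p" (length 1)


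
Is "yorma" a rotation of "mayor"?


Word: "mayor", Candidate: "yorma"
Method: check if candidate is substring of word+word
"mayormayor" contains "yorma"? Yes
Is rotation = Yes


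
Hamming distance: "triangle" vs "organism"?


Comparing character by character (same length = 8):
  Pos 0: 't' vs 'o' !=
  Pos 1: 'r' vs 'r' =
  Pos 2: 'i' vs 'g' !=
  Pos 3: 'a' vs 'a' =
  Pos 4: 'n' vs 'n' =
  Pos 5: 'g' vs 'i' !=
  Pos 6: 'l' vs 's' !=
  Pos 7: 'e' vs 'm' !=
Hamming distance = 5


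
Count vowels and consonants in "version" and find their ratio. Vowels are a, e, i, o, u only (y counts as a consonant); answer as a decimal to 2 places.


Word: "version"
Vowels (a,e,i,o,u): 3
Consonants: 4
Ratio = 3/4
= 0.75


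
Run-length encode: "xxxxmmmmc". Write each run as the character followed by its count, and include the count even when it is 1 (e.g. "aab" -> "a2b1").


String: "xxxxmmmmc"
Scanning for consecutive runs:
  'x' x 4
  'm' x 4
  'c' x 1
RLE = "x4m4c1"


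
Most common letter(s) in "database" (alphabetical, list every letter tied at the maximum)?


Word: "database"
Letter counts:
  'a': 3
  'b': 1
  'd': 1
  'e': 1
  's': 1
  't': 1
Maximum count = 3
Most frequent = 'a' (3 times each)


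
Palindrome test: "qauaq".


Word: "qauaq"
Reversed: "qauaq"
Forward == Backward? qauaq == qauaq
Palindrome = Yes


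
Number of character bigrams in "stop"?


Word: "stop" (length 4)
Number of 2-grams = length - 2 + 1 = 4 - 2 + 1
= 3


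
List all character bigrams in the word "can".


Word: "can" (length 3)
Number of bigrams = 3 - 2 + 1 = 2
  Position 0: "ca"
  Position 1: "an"
Bigrams = "ca", "an"


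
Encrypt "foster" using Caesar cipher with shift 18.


Word: "foster"
Shift: 18
Each letter → (letter + shift) mod 26:
  'f' (5) + 18 = 23 → 'x'
  'o' (14) + 18 = 6 → 'g'
  's' (18) + 18 = 10 → 'k'
  't' (19) + 18 = 11 → 'l'
  'e' (4) + 18 = 22 → 'w'
  'r' (17) + 18 = 9 → 'j'
Result = "xgklwj"


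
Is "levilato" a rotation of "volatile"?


Word: "volatile", Candidate: "levilato"
Method: check if candidate is substring of word+word
"volatilevolatile" contains "levilato"? No
Is rotation = No


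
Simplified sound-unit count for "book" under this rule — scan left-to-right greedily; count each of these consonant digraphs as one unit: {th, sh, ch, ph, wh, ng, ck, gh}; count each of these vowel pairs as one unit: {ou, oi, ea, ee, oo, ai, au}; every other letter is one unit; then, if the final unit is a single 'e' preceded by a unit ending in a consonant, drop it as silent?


Word: "book" (4 letters)
Left-to-right scan:
  (1) 'b' (letter)
  (2) 'oo' (vowel-pair)
  (3) 'k' (letter)
Units from scan: 3
Sound units = 3 units


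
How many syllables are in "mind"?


Word: "mind"
Syllable breakdown: mind
Counting: 1 part
= 1 syllable


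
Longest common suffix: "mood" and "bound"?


Word 1: "mood"
Word 2: "bound"
Comparing from end:
  Pos -1: 'd' == 'd'
  Pos -2: 'o' != 'n' (stop)
LCS = "d" (length 1)


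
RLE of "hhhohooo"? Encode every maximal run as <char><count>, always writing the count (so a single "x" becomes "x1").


String: "hhhohooo"
Scanning for consecutive runs:
  'h' x 3
  'o' x 1
  'h' x 1
  'o' x 3
RLE = "h3o1h1o3"


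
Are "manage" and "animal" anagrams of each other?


Word 1: "manage" → sorted: aaegmn
Word 2: "animal" → sorted: aailmn
Same letters? aaegmn != aailmn
Anagram = No


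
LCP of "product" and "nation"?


Word 1: "product"
Word 2: "nation"
Comparing from start:
  Pos 0: 'p' != 'n' (stop)
LCP = "" (length 0)


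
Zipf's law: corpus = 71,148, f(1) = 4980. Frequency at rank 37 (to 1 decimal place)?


Zipf's law: f(r) = f(1) / r
f(1) = 4980
f(37) = 4980 / 37
= 134.6 occurrences


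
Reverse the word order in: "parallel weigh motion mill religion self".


Original: "parallel weigh motion mill religion self"
Words (1..n): parallel | weigh | motion | mill | religion | self
Reversed (n..1): self | religion | mill | motion | weigh | parallel
Result = "self religion mill motion weigh parallel"


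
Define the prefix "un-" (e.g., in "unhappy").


Prefix: un-
Example: unhappy = un- + happy
Meaning = not / reverse


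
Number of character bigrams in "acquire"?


Word: "acquire" (length 7)
Number of 2-grams = length - 2 + 1 = 7 - 2 + 1
= 6


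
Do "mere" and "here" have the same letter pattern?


Pattern of "mere": [0, 1, 2, 1]
Pattern of "here": [0, 1, 2, 1]
Patterns match
Same pattern = Yes


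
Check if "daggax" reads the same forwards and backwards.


Word: "daggax"
Reversed: "xaggad"
Forward == Backward? daggax != xaggad
Palindrome = No


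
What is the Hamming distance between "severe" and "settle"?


Comparing character by character (same length = 6):
  Pos 0: 's' vs 's' =
  Pos 1: 'e' vs 'e' =
  Pos 2: 'v' vs 't' !=
  Pos 3: 'e' vs 't' !=
  Pos 4: 'r' vs 'l' !=
  Pos 5: 'e' vs 'e' =
Hamming distance = 3


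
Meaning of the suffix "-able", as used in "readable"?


Suffix: -able
Example: readable (read + -able)
Meaning = capable of


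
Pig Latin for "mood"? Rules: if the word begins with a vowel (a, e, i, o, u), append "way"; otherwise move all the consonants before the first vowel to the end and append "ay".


Word: "mood"
Starts with consonant(s) → move to end, add 'ay'
Consonant cluster: "m"
Pig Latin = "oodmay"


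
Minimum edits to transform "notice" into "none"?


Word 1: "notice" (length 6)
Word 2: "none" (length 4)
One optimal edit sequence (insert/delete/substitute each cost 1):
  1. keep 'n'
  2. keep 'o'
  3. delete 't'  (+1)
  4. delete 'i'  (+1)
  5. substitute 'c' -> 'n'  (+1)
  6. keep 'e'
Total edit operations: 3
Edit distance = 3


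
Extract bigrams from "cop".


Word: "cop" (length 3)
Number of bigrams = 3 - 2 + 1 = 2
  Position 0: "co"
  Position 1: "op"
Bigrams = "co", "op"


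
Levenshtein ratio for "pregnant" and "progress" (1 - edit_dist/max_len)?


Word 1: "pregnant" (length 8)
Word 2: "progress" (length 8)
One optimal edit sequence:
  1. keep 'p'
  2. keep 'r'
  3. substitute 'e' -> 'o'  (+1)
  4. keep 'g'
  5. substitute 'n' -> 'r'  (+1)
  6. substitute 'a' -> 'e'  (+1)
  7. substitute 'n' -> 's'  (+1)
  8. substitute 't' -> 's'  (+1)
Edit distance = 5
Max length = max(8, 8) = 8
Similarity = 1 - 5/8
= 0.3750


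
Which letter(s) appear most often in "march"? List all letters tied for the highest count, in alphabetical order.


Word: "march"
Letter counts:
  'a': 1
  'c': 1
  'h': 1
  'm': 1
  'r': 1
Maximum count = 1
Most frequent = 'a', 'c', 'h', 'm', 'r' (1 time each)


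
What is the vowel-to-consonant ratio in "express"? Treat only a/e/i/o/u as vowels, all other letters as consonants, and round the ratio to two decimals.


Word: "express"
Vowels (a,e,i,o,u): 2
Consonants: 5
Ratio = 2/5
= 0.40


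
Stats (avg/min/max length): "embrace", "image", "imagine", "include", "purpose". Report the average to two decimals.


Lengths: "embrace"=7, "image"=5, "imagine"=7, "include"=7, "purpose"=7
Sum = 33, Count = 5
Average = 33/5 = 6.60
= avg=6.60, min=5, max=7


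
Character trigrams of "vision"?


Word: "vision" (length 6)
Number of trigrams = 6 - 3 + 1 = 4
  Position 0: "vis"
  Position 1: "isi"
  Position 2: "sio"
  Position 3: "ion"
Trigrams = "vis", "isi", "sio", "ion"


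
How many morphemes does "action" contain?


Word: "action"
Morphemes: act / -ion
Each morpheme carries meaning
= 2 morphemes


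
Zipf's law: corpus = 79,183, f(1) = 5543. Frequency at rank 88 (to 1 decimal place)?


Zipf's law: f(r) = f(1) / r
f(1) = 5543
f(88) = 5543 / 88
= 63.0 occurrences


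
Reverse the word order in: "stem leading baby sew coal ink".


Original: "stem leading baby sew coal ink"
Words (1..n): stem | leading | baby | sew | coal | ink
Reversed (n..1): ink | coal | sew | baby | leading | stem
Result = "ink coal sew baby leading stem"


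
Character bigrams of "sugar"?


Word: "sugar" (length 5)
Number of bigrams = 5 - 2 + 1 = 4
  Position 0: "su"
  Position 1: "ug"
  Position 2: "ga"
  Position 3: "ar"
Bigrams = "su", "ug", "ga", "ar"


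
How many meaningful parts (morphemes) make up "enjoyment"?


Word: "enjoyment"
Morphemes: en- | joy | -ment
Each morpheme carries meaning
= 3 morphemes


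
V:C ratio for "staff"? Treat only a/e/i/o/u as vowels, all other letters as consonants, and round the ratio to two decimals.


Word: "staff"
Vowels (a,e,i,o,u): 1
Consonants: 4
Ratio = 1/4
= 0.25


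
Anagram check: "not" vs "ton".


Word 1: "not" → sorted: not
Word 2: "ton" → sorted: not
Same letters? not == not
Anagram = Yes


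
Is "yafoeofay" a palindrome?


Word: "yafoeofay"
Reversed: "yafoeofay"
Forward == Backward? yafoeofay == yafoeofay
Palindrome = Yes


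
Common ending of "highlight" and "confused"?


Word 1: "highlight"
Word 2: "confused"
Comparing from end:
  Pos -1: 't' != 'd' (stop)
LCS = "" (length 0)


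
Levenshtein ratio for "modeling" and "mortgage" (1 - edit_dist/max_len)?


Word 1: "modeling" (length 8)
Word 2: "mortgage" (length 8)
One optimal edit sequence:
  1. keep 'm'
  2. keep 'o'
  3. substitute 'd' -> 'r'  (+1)
  4. substitute 'e' -> 't'  (+1)
  5. substitute 'l' -> 'g'  (+1)
  6. substitute 'i' -> 'a'  (+1)
  7. substitute 'n' -> 'g'  (+1)
  8. substitute 'g' -> 'e'  (+1)
Edit distance = 6
Max length = max(8, 8) = 8
Similarity = 1 - 6/8
= 0.2500


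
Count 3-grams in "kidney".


Word: "kidney" (length 6)
Number of 3-grams = length - 3 + 1 = 6 - 3 + 1
= 4


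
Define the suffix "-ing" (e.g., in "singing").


Suffix: -ing
Example: singing (sing + -ing)
Meaning = present participle


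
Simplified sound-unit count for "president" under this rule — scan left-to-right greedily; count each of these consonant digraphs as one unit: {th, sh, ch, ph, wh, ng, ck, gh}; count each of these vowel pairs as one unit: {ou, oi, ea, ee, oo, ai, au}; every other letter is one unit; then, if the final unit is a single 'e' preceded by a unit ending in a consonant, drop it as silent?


Word: "president" (9 letters)
Left-to-right scan:
  1. 'p' (letter)
  2. 'r' (letter)
  3. 'e' (letter)
  4. 's' (letter)
  5. 'i' (letter)
  6. 'd' (letter)
  7. 'e' (letter)
  8. 'n' (letter)
  9. 't' (letter)
Units from scan: 9
Sound units = 9 units


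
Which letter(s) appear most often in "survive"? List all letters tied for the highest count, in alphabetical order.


Word: "survive"
Letter counts:
  'e': 1
  'i': 1
  'r': 1
  's': 1
  'u': 1
  'v': 2
Maximum count = 2
Most frequent = 'v' (2 times each)


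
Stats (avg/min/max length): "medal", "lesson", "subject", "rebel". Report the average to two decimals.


Lengths: "medal"=5, "lesson"=6, "subject"=7, "rebel"=5
Sum = 23, Count = 4
Average = 23/4 = 5.75
= avg=5.75, min=5, max=7


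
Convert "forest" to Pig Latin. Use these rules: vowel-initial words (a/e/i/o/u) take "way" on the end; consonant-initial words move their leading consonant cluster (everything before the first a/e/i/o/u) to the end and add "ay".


Word: "forest"
Starts with consonant(s) → move to end, add 'ay'
Consonant cluster: "f"
Pig Latin = "orestfay"


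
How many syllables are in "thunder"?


Word: "thunder"
Syllable breakdown: thun · der
Counting: 2 parts
= 2 syllables


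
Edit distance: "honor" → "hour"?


Word 1: "honor" (length 5)
Word 2: "hour" (length 4)
One optimal edit sequence (insert/delete/substitute each cost 1):
  1. keep 'h'
  2. keep 'o'
  3. delete 'n'  (+1)
  4. substitute 'o' -> 'u'  (+1)
  5. keep 'r'
Total edit operations: 2
Edit distance = 2


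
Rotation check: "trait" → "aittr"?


Word: "trait", Candidate: "aittr"
Method: check if candidate is substring of word+word
"traittrait" contains "aittr"? Yes
Is rotation = Yes


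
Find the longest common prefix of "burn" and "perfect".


Word 1: "burn"
Word 2: "perfect"
Comparing from start:
  Pos 0: 'b' != 'p' (stop)
LCP = "" (length 0)


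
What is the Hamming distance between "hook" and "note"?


Comparing character by character (same length = 4):
  Pos 0: 'h' vs 'n' !=
  Pos 1: 'o' vs 'o' =
  Pos 2: 'o' vs 't' !=
  Pos 3: 'k' vs 'e' !=
Hamming distance = 3


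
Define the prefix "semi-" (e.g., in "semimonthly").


Prefix: semi-
Example: semimonthly = semi- + monthly
Meaning = half


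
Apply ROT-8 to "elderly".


Word: "elderly"
Shift: 8
Each letter → (letter + shift) mod 26:
  'e' (4) + 8 = 12 → 'm'
  'l' (11) + 8 = 19 → 't'
  'd' (3) + 8 = 11 → 'l'
  'e' (4) + 8 = 12 → 'm'
  'r' (17) + 8 = 25 → 'z'
  'l' (11) + 8 = 19 → 't'
  'y' (24) + 8 = 6 → 'g'
Result = "mtlmztg"


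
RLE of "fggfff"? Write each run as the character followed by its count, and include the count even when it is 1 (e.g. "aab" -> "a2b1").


String: "fggfff"
Scanning for consecutive runs:
  'f' x 1
  'g' x 2
  'f' x 3
RLE = "f1g2f3"


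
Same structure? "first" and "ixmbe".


Pattern of "first": [0, 1, 2, 3, 4]
Pattern of "ixmbe": [0, 1, 2, 3, 4]
Patterns match
Same pattern = Yes


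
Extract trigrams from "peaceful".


Word: "peaceful" (length 8)
Number of trigrams = 8 - 3 + 1 = 6
  Position 0: "pea"
  Position 1: "eac"
  Position 2: "ace"
  Position 3: "cef"
  Position 4: "efu"
  Position 5: "ful"
Trigrams = "pea", "eac", "ace", "cef", "efu", "ful"


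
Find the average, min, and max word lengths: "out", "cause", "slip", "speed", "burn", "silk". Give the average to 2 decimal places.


Lengths: "out"=3, "cause"=5, "slip"=4, "speed"=5, "burn"=4, "silk"=4
Sum = 25, Count = 6
Average = 25/6 = 4.17
= avg=4.17, min=3, max=5


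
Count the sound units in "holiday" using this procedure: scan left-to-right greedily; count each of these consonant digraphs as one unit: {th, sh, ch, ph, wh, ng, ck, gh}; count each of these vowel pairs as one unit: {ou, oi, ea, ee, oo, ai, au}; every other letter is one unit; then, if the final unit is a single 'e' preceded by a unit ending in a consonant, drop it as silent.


Word: "holiday" (7 letters)
Left-to-right scan:
  1. 'h' (letter)
  2. 'o' (letter)
  3. 'l' (letter)
  4. 'i' (letter)
  5. 'd' (letter)
  6. 'a' (letter)
  7. 'y' (letter)
Units from scan: 7
Sound units = 7 units


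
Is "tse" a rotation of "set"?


Word: "set", Candidate: "tse"
Method: check if candidate is substring of word+word
"setset" contains "tse"? Yes
Is rotation = Yes


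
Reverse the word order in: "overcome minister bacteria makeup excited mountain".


Original: "overcome minister bacteria makeup excited mountain"
Words (1..n): overcome | minister | bacteria | makeup | excited | mountain
Reversed (n..1): mountain | excited | makeup | bacteria | minister | overcome
Result = "mountain excited makeup bacteria minister overcome"


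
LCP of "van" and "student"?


Word 1: "van"
Word 2: "student"
Comparing from start:
  Pos 0: 'v' != 's' (stop)
LCP = "" (length 0)


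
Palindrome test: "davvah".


Word: "davvah"
Reversed: "havvad"
Forward == Backward? davvah != havvad
Palindrome = No


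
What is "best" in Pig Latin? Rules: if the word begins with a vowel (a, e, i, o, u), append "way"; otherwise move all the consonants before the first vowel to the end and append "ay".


Word: "best"
Starts with consonant(s) → move to end, add 'ay'
Consonant cluster: "b"
Pig Latin = "estbay"


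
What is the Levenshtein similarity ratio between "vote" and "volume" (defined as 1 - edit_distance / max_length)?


Word 1: "vote" (length 4)
Word 2: "volume" (length 6)
One optimal edit sequence:
  1. keep 'v'
  2. keep 'o'
  3. insert 'l'  (+1)
  4. insert 'u'  (+1)
  5. substitute 't' -> 'm'  (+1)
  6. keep 'e'
Edit distance = 3
Max length = max(4, 6) = 6
Similarity = 1 - 3/6
= 0.5000


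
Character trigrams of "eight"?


Word: "eight" (length 5)
Number of trigrams = 5 - 3 + 1 = 3
  Position 0: "eig"
  Position 1: "igh"
  Position 2: "ght"
Trigrams = "eig", "igh", "ght"


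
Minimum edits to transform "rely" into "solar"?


Word 1: "rely" (length 4)
Word 2: "solar" (length 5)
One optimal edit sequence (insert/delete/substitute each cost 1):
  1. substitute 'r' -> 's'  (+1)
  2. substitute 'e' -> 'o'  (+1)
  3. keep 'l'
  4. insert 'a'  (+1)
  5. substitute 'y' -> 'r'  (+1)
Total edit operations: 4
Edit distance = 4


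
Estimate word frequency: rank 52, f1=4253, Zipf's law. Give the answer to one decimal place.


Zipf's law: f(r) = f(1) / r
f(1) = 4253
f(52) = 4253 / 52
= 81.8 occurrences


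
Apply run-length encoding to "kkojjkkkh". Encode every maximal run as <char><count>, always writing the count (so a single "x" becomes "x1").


String: "kkojjkkkh"
Scanning for consecutive runs:
  'k' x 2
  'o' x 1
  'j' x 2
  'k' x 3
  'h' x 1
RLE = "k2o1j2k3h1"


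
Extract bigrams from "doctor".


Word: "doctor" (length 6)
Number of bigrams = 6 - 2 + 1 = 5
  Position 0: "do"
  Position 1: "oc"
  Position 2: "ct"
  Position 3: "to"
  Position 4: "or"
Bigrams = "do", "oc", "ct", "to", "or"


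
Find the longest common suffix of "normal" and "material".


Word 1: "normal"
Word 2: "material"
Comparing from end:
  Pos -1: 'l' == 'l'
  Pos -2: 'a' == 'a'
  Pos -3: 'm' != 'i' (stop)
LCS = "al" (length 2)


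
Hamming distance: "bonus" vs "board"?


Comparing character by character (same length = 5):
  Pos 0: 'b' vs 'b' =
  Pos 1: 'o' vs 'o' =
  Pos 2: 'n' vs 'a' !=
  Pos 3: 'u' vs 'r' !=
  Pos 4: 's' vs 'd' !=
Hamming distance = 3


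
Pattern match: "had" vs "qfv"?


Pattern of "had": [0, 1, 2]
Pattern of "qfv": [0, 1, 2]
Patterns match
Same pattern = Yes


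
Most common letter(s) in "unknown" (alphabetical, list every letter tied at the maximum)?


Word: "unknown"
Letter counts:
  'k': 1
  'n': 3
  'o': 1
  'u': 1
  'w': 1
Maximum count = 3
Most frequent = 'n' (3 times each)


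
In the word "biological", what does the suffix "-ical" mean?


Suffix: -ical
Example: biological (biology + -ical, with a spelling change)
Meaning = relating to


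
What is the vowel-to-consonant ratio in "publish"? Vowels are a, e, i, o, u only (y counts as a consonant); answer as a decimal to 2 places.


Word: "publish"
Vowels (a,e,i,o,u): 2
Consonants: 5
Ratio = 2/5
= 0.40


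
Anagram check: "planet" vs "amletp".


Word 1: "planet" → sorted: aelnpt
Word 2: "amletp" → sorted: aelmpt
Same letters? aelnpt != aelmpt
Anagram = No


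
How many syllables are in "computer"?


Word: "computer"
Syllable breakdown: com · pu · ter
Counting: 3 parts
= 3 syllables


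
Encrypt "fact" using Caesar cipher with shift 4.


Word: "fact"
Shift: 4
Each letter → (letter + shift) mod 26:
  'f' (5) + 4 = 9 → 'j'
  'a' (0) + 4 = 4 → 'e'
  'c' (2) + 4 = 6 → 'g'
  't' (19) + 4 = 23 → 'x'
Result = "jegx"


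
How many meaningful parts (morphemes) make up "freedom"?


Word: "freedom"
Morphemes: free + -dom
Each morpheme carries meaning
= 2 morphemes


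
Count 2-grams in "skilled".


Word: "skilled" (length 7)
Number of 2-grams = length - 2 + 1 = 7 - 2 + 1
= 6


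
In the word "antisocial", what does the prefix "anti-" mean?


Prefix: anti-
Example: antisocial = anti- + social
Meaning = against


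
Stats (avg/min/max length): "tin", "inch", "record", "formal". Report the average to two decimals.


Lengths: "tin"=3, "inch"=4, "record"=6, "formal"=6
Sum = 19, Count = 4
Average = 19/4 = 4.75
= avg=4.75, min=3, max=6


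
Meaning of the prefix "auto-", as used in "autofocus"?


Prefix: auto-
Example: autofocus = auto- + focus
Meaning = self


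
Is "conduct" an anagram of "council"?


Word 1: "council" → sorted: ccilnou
Word 2: "conduct" → sorted: ccdnotu
Same letters? ccilnou != ccdnotu
Anagram = No


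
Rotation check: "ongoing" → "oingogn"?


Word: "ongoing", Candidate: "oingogn"
Method: check if candidate is substring of word+word
"ongoingongoing" contains "oingogn"? No
Is rotation = No


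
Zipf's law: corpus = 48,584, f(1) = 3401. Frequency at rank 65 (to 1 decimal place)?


Zipf's law: f(r) = f(1) / r
f(1) = 3401
f(65) = 3401 / 65
= 52.3 occurrences


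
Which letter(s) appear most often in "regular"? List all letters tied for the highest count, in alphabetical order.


Word: "regular"
Letter counts:
  'a': 1
  'e': 1
  'g': 1
  'l': 1
  'r': 2
  'u': 1
Maximum count = 2
Most frequent = 'r' (2 times each)


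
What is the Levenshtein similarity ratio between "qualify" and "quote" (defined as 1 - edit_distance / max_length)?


Word 1: "qualify" (length 7)
Word 2: "quote" (length 5)
One optimal edit sequence:
  1. keep 'q'
  2. keep 'u'
  3. delete 'a'  (+1)
  4. delete 'l'  (+1)
  5. substitute 'i' -> 'o'  (+1)
  6. substitute 'f' -> 't'  (+1)
  7. substitute 'y' -> 'e'  (+1)
Edit distance = 5
Max length = max(7, 5) = 7
Similarity = 1 - 5/7
= 0.2857


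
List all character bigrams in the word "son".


Word: "son" (length 3)
Number of bigrams = 3 - 2 + 1 = 2
  Position 0: "so"
  Position 1: "on"
Bigrams = "so", "on"


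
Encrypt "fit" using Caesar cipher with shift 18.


Word: "fit"
Shift: 18
Each letter → (letter + shift) mod 26:
  'f' (5) + 18 = 23 → 'x'
  'i' (8) + 18 = 0 → 'a'
  't' (19) + 18 = 11 → 'l'
Result = "xal"


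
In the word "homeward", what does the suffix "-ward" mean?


Suffix: -ward
Example: homeward = home + -ward
Meaning = in the direction of


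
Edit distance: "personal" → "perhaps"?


Word 1: "personal" (length 8)
Word 2: "perhaps" (length 7)
One optimal edit sequence (insert/delete/substitute each cost 1):
  1. keep 'p'
  2. keep 'e'
  3. keep 'r'
  4. delete 's'  (+1)
  5. substitute 'o' -> 'h'  (+1)
  6. substitute 'n' -> 'a'  (+1)
  7. substitute 'a' -> 'p'  (+1)
  8. substitute 'l' -> 's'  (+1)
Total edit operations: 5
Edit distance = 5


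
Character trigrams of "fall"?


Word: "fall" (length 4)
Number of trigrams = 4 - 3 + 1 = 2
  Position 0: "fal"
  Position 1: "all"
Trigrams = "fal", "all"


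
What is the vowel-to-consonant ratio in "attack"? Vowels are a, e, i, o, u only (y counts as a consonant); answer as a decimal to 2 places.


Word: "attack"
Vowels (a,e,i,o,u): 2
Consonants: 4
Ratio = 2/4
= 0.50


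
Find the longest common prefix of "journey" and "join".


Word 1: "journey"
Word 2: "join"
Comparing from start:
  Pos 0: 'j' == 'j'
  Pos 1: 'o' == 'o'
  Pos 2: 'u' != 'i' (stop)
LCP = "jo" (length 2)


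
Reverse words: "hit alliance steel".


Original: "hit alliance steel"
Words (1..n): hit | alliance | steel
Reversed (n..1): steel | alliance | hit
Result = "steel alliance hit"


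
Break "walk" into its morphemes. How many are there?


Word: "walk"
Morphemes: walk
Each morpheme carries meaning
= 1 morpheme


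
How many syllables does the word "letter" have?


Word: "letter"
Syllable breakdown: let | ter
Counting: 2 parts
= 2 syllables


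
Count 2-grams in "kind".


Word: "kind" (length 4)
Number of 2-grams = length - 2 + 1 = 4 - 2 + 1
= 3


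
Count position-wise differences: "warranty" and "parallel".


Comparing character by character (same length = 8):
  Pos 0: 'w' vs 'p' !=
  Pos 1: 'a' vs 'a' =
  Pos 2: 'r' vs 'r' =
  Pos 3: 'r' vs 'a' !=
  Pos 4: 'a' vs 'l' !=
  Pos 5: 'n' vs 'l' !=
  Pos 6: 't' vs 'e' !=
  Pos 7: 'y' vs 'l' !=
Hamming distance = 6


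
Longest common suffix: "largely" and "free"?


Word 1: "largely"
Word 2: "free"
Comparing from end:
  Pos -1: 'y' != 'e' (stop)
LCS = "" (length 0)


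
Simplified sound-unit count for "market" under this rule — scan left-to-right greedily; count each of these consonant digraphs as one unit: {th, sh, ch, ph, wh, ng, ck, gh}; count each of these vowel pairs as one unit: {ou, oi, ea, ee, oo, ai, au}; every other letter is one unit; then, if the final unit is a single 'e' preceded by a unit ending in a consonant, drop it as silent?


Word: "market" (6 letters)
Left-to-right scan:
  [1] 'm' (letter)
  [2] 'a' (letter)
  [3] 'r' (letter)
  [4] 'k' (letter)
  [5] 'e' (letter)
  [6] 't' (letter)
Units from scan: 6
Sound units = 6 units


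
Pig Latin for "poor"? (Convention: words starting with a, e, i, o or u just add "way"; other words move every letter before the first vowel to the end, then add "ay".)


Word: "poor"
Starts with consonant(s) → move to end, add 'ay'
Consonant cluster: "p"
Pig Latin = "oorpay"


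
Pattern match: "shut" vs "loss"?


Pattern of "shut": [0, 1, 2, 3]
Pattern of "loss": [0, 1, 2, 2]
Patterns do not match
Same pattern = No


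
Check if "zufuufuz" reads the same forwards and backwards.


Word: "zufuufuz"
Reversed: "zufuufuz"
Forward == Backward? zufuufuz == zufuufuz
Palindrome = Yes


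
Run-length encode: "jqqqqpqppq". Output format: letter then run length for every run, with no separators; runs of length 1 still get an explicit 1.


String: "jqqqqpqppq"
Scanning for consecutive runs:
  'j' x 1
  'q' x 4
  'p' x 1
  'q' x 1
  'p' x 2
  'q' x 1
RLE = "j1q4p1q1p2q1"


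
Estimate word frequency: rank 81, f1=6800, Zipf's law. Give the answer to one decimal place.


Zipf's law: f(r) = f(1) / r
f(1) = 6800
f(81) = 6800 / 81
= 84.0 occurrences


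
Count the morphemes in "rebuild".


Word: "rebuild"
Morphemes: re- + build
Each morpheme carries meaning
= 2 morphemes


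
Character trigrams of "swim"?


Word: "swim" (length 4)
Number of trigrams = 4 - 3 + 1 = 2
  Position 0: "swi"
  Position 1: "wim"
Trigrams = "swi", "wim"


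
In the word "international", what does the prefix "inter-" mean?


Prefix: inter-
Example: international (inter- + national)
Meaning = between


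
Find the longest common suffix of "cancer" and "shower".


Word 1: "cancer"
Word 2: "shower"
Comparing from end:
  Pos -1: 'r' == 'r'
  Pos -2: 'e' == 'e'
  Pos -3: 'c' != 'w' (stop)
LCS = "er" (length 2)


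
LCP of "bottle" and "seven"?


Word 1: "bottle"
Word 2: "seven"
Comparing from start:
  Pos 0: 'b' != 's' (stop)
LCP = "" (length 0)


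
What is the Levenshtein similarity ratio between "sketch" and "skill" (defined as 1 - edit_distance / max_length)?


Word 1: "sketch" (length 6)
Word 2: "skill" (length 5)
One optimal edit sequence:
  1. keep 's'
  2. keep 'k'
  3. delete 'e'  (+1)
  4. substitute 't' -> 'i'  (+1)
  5. substitute 'c' -> 'l'  (+1)
  6. substitute 'h' -> 'l'  (+1)
Edit distance = 4
Max length = max(6, 5) = 6
Similarity = 1 - 4/6
= 0.3333


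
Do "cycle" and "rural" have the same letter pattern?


Pattern of "cycle": [0, 1, 0, 2, 3]
Pattern of "rural": [0, 1, 0, 2, 3]
Patterns match
Same pattern = Yes


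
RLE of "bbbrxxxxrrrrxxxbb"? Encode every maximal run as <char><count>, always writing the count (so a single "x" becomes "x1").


String: "bbbrxxxxrrrrxxxbb"
Scanning for consecutive runs:
  'b' x 3
  'r' x 1
  'x' x 4
  'r' x 4
  'x' x 3
  'b' x 2
RLE = "b3r1x4r4x3b2"


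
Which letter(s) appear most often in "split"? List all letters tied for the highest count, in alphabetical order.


Word: "split"
Letter counts:
  'i': 1
  'l': 1
  'p': 1
  's': 1
  't': 1
Maximum count = 1
Most frequent = 'i', 'l', 'p', 's', 't' (1 time each)


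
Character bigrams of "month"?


Word: "month" (length 5)
Number of bigrams = 5 - 2 + 1 = 4
  Position 0: "mo"
  Position 1: "on"
  Position 2: "nt"
  Position 3: "th"
Bigrams = "mo", "on", "nt", "th"


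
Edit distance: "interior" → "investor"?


Word 1: "interior" (length 8)
Word 2: "investor" (length 8)
One optimal edit sequence (insert/delete/substitute each cost 1):
  1. keep 'i'
  2. keep 'n'
  3. substitute 't' -> 'v'  (+1)
  4. keep 'e'
  5. substitute 'r' -> 's'  (+1)
  6. substitute 'i' -> 't'  (+1)
  7. keep 'o'
  8. keep 'r'
Total edit operations: 3
Edit distance = 3
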